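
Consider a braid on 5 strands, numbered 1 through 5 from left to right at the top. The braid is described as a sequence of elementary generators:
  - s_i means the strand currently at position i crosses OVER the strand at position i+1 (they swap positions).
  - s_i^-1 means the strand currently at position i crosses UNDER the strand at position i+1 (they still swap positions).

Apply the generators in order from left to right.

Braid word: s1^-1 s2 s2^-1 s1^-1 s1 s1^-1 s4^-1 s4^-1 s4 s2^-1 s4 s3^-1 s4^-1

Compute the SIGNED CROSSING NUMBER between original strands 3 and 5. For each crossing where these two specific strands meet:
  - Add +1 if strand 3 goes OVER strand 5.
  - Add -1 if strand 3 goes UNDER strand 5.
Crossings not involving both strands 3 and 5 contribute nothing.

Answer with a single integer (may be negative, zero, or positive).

Gen 1: crossing 1x2. Both 3&5? no. Sum: 0
Gen 2: crossing 1x3. Both 3&5? no. Sum: 0
Gen 3: crossing 3x1. Both 3&5? no. Sum: 0
Gen 4: crossing 2x1. Both 3&5? no. Sum: 0
Gen 5: crossing 1x2. Both 3&5? no. Sum: 0
Gen 6: crossing 2x1. Both 3&5? no. Sum: 0
Gen 7: crossing 4x5. Both 3&5? no. Sum: 0
Gen 8: crossing 5x4. Both 3&5? no. Sum: 0
Gen 9: crossing 4x5. Both 3&5? no. Sum: 0
Gen 10: crossing 2x3. Both 3&5? no. Sum: 0
Gen 11: crossing 5x4. Both 3&5? no. Sum: 0
Gen 12: crossing 2x4. Both 3&5? no. Sum: 0
Gen 13: crossing 2x5. Both 3&5? no. Sum: 0

Answer: 0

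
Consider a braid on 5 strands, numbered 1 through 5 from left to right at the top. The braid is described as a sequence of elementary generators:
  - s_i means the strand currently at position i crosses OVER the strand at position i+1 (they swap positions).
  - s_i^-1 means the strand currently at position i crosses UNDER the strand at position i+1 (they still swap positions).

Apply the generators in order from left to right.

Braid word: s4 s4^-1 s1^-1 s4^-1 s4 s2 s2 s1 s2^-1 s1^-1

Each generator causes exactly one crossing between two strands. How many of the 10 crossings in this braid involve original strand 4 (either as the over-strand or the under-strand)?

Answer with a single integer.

Answer: 4

Derivation:
Gen 1: crossing 4x5. Involves strand 4? yes. Count so far: 1
Gen 2: crossing 5x4. Involves strand 4? yes. Count so far: 2
Gen 3: crossing 1x2. Involves strand 4? no. Count so far: 2
Gen 4: crossing 4x5. Involves strand 4? yes. Count so far: 3
Gen 5: crossing 5x4. Involves strand 4? yes. Count so far: 4
Gen 6: crossing 1x3. Involves strand 4? no. Count so far: 4
Gen 7: crossing 3x1. Involves strand 4? no. Count so far: 4
Gen 8: crossing 2x1. Involves strand 4? no. Count so far: 4
Gen 9: crossing 2x3. Involves strand 4? no. Count so far: 4
Gen 10: crossing 1x3. Involves strand 4? no. Count so far: 4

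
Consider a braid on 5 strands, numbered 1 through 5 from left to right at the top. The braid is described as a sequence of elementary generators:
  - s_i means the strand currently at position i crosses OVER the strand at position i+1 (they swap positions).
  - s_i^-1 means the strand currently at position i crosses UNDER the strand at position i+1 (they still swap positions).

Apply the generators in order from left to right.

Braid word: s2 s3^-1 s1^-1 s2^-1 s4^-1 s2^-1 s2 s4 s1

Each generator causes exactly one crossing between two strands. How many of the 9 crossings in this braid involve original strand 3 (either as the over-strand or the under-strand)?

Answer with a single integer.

Gen 1: crossing 2x3. Involves strand 3? yes. Count so far: 1
Gen 2: crossing 2x4. Involves strand 3? no. Count so far: 1
Gen 3: crossing 1x3. Involves strand 3? yes. Count so far: 2
Gen 4: crossing 1x4. Involves strand 3? no. Count so far: 2
Gen 5: crossing 2x5. Involves strand 3? no. Count so far: 2
Gen 6: crossing 4x1. Involves strand 3? no. Count so far: 2
Gen 7: crossing 1x4. Involves strand 3? no. Count so far: 2
Gen 8: crossing 5x2. Involves strand 3? no. Count so far: 2
Gen 9: crossing 3x4. Involves strand 3? yes. Count so far: 3

Answer: 3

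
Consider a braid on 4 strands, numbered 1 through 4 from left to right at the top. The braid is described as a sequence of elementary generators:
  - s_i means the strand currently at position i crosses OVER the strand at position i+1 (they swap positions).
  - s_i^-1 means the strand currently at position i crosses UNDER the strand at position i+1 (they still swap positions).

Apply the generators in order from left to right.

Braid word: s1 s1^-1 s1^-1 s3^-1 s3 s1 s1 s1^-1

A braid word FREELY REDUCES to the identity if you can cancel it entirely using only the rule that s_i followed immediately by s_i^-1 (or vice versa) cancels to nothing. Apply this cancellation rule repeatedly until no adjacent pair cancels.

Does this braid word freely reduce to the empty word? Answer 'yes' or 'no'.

Gen 1 (s1): push. Stack: [s1]
Gen 2 (s1^-1): cancels prior s1. Stack: []
Gen 3 (s1^-1): push. Stack: [s1^-1]
Gen 4 (s3^-1): push. Stack: [s1^-1 s3^-1]
Gen 5 (s3): cancels prior s3^-1. Stack: [s1^-1]
Gen 6 (s1): cancels prior s1^-1. Stack: []
Gen 7 (s1): push. Stack: [s1]
Gen 8 (s1^-1): cancels prior s1. Stack: []
Reduced word: (empty)

Answer: yes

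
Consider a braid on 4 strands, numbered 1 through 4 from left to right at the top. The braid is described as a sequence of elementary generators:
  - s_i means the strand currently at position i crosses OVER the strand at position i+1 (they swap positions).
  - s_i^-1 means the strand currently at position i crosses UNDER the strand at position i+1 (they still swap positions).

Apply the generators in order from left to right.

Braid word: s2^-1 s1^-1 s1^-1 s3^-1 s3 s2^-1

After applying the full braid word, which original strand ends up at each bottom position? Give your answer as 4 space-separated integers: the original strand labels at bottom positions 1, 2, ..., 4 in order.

Answer: 1 2 3 4

Derivation:
Gen 1 (s2^-1): strand 2 crosses under strand 3. Perm now: [1 3 2 4]
Gen 2 (s1^-1): strand 1 crosses under strand 3. Perm now: [3 1 2 4]
Gen 3 (s1^-1): strand 3 crosses under strand 1. Perm now: [1 3 2 4]
Gen 4 (s3^-1): strand 2 crosses under strand 4. Perm now: [1 3 4 2]
Gen 5 (s3): strand 4 crosses over strand 2. Perm now: [1 3 2 4]
Gen 6 (s2^-1): strand 3 crosses under strand 2. Perm now: [1 2 3 4]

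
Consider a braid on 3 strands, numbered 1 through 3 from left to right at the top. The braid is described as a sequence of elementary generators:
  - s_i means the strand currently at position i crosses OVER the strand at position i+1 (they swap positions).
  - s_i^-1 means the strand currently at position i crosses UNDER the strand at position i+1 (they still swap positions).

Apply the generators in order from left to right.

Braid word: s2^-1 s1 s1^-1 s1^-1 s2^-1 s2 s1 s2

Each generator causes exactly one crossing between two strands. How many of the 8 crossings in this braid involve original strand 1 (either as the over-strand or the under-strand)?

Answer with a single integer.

Gen 1: crossing 2x3. Involves strand 1? no. Count so far: 0
Gen 2: crossing 1x3. Involves strand 1? yes. Count so far: 1
Gen 3: crossing 3x1. Involves strand 1? yes. Count so far: 2
Gen 4: crossing 1x3. Involves strand 1? yes. Count so far: 3
Gen 5: crossing 1x2. Involves strand 1? yes. Count so far: 4
Gen 6: crossing 2x1. Involves strand 1? yes. Count so far: 5
Gen 7: crossing 3x1. Involves strand 1? yes. Count so far: 6
Gen 8: crossing 3x2. Involves strand 1? no. Count so far: 6

Answer: 6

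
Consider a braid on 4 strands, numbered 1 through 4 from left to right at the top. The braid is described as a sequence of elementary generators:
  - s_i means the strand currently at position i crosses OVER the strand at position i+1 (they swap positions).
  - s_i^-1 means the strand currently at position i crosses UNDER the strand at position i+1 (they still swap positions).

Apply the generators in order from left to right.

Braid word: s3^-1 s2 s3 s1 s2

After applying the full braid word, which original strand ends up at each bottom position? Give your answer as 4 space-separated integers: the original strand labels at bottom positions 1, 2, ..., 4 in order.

Gen 1 (s3^-1): strand 3 crosses under strand 4. Perm now: [1 2 4 3]
Gen 2 (s2): strand 2 crosses over strand 4. Perm now: [1 4 2 3]
Gen 3 (s3): strand 2 crosses over strand 3. Perm now: [1 4 3 2]
Gen 4 (s1): strand 1 crosses over strand 4. Perm now: [4 1 3 2]
Gen 5 (s2): strand 1 crosses over strand 3. Perm now: [4 3 1 2]

Answer: 4 3 1 2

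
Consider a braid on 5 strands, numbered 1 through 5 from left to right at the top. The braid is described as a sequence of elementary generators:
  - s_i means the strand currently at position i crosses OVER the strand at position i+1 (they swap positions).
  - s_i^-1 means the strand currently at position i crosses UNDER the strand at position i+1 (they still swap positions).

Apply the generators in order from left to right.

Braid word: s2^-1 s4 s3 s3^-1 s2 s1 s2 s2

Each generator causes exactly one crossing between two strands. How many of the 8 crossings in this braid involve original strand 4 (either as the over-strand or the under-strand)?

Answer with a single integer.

Answer: 1

Derivation:
Gen 1: crossing 2x3. Involves strand 4? no. Count so far: 0
Gen 2: crossing 4x5. Involves strand 4? yes. Count so far: 1
Gen 3: crossing 2x5. Involves strand 4? no. Count so far: 1
Gen 4: crossing 5x2. Involves strand 4? no. Count so far: 1
Gen 5: crossing 3x2. Involves strand 4? no. Count so far: 1
Gen 6: crossing 1x2. Involves strand 4? no. Count so far: 1
Gen 7: crossing 1x3. Involves strand 4? no. Count so far: 1
Gen 8: crossing 3x1. Involves strand 4? no. Count so far: 1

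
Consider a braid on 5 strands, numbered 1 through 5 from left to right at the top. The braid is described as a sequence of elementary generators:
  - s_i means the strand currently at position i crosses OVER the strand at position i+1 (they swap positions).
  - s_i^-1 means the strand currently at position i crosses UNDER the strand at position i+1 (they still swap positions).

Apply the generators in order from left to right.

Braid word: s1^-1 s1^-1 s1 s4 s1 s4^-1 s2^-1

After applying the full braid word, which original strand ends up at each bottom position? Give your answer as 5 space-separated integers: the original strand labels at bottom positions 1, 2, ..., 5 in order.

Answer: 1 3 2 4 5

Derivation:
Gen 1 (s1^-1): strand 1 crosses under strand 2. Perm now: [2 1 3 4 5]
Gen 2 (s1^-1): strand 2 crosses under strand 1. Perm now: [1 2 3 4 5]
Gen 3 (s1): strand 1 crosses over strand 2. Perm now: [2 1 3 4 5]
Gen 4 (s4): strand 4 crosses over strand 5. Perm now: [2 1 3 5 4]
Gen 5 (s1): strand 2 crosses over strand 1. Perm now: [1 2 3 5 4]
Gen 6 (s4^-1): strand 5 crosses under strand 4. Perm now: [1 2 3 4 5]
Gen 7 (s2^-1): strand 2 crosses under strand 3. Perm now: [1 3 2 4 5]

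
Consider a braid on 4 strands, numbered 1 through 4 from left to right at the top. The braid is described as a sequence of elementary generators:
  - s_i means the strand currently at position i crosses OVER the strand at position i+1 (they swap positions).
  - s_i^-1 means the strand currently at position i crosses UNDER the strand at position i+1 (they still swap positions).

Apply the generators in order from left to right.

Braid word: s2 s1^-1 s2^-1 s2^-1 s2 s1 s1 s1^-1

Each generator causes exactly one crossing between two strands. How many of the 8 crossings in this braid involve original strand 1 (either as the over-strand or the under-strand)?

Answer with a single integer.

Answer: 4

Derivation:
Gen 1: crossing 2x3. Involves strand 1? no. Count so far: 0
Gen 2: crossing 1x3. Involves strand 1? yes. Count so far: 1
Gen 3: crossing 1x2. Involves strand 1? yes. Count so far: 2
Gen 4: crossing 2x1. Involves strand 1? yes. Count so far: 3
Gen 5: crossing 1x2. Involves strand 1? yes. Count so far: 4
Gen 6: crossing 3x2. Involves strand 1? no. Count so far: 4
Gen 7: crossing 2x3. Involves strand 1? no. Count so far: 4
Gen 8: crossing 3x2. Involves strand 1? no. Count so far: 4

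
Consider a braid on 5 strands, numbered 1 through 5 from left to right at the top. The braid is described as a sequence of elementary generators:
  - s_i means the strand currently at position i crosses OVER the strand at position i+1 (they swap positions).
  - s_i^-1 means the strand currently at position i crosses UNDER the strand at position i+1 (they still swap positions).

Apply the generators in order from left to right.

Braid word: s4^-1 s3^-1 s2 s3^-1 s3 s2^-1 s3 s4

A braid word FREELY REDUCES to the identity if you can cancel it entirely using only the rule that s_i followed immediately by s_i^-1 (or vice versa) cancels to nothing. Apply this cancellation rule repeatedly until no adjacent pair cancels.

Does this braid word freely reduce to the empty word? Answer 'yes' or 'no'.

Answer: yes

Derivation:
Gen 1 (s4^-1): push. Stack: [s4^-1]
Gen 2 (s3^-1): push. Stack: [s4^-1 s3^-1]
Gen 3 (s2): push. Stack: [s4^-1 s3^-1 s2]
Gen 4 (s3^-1): push. Stack: [s4^-1 s3^-1 s2 s3^-1]
Gen 5 (s3): cancels prior s3^-1. Stack: [s4^-1 s3^-1 s2]
Gen 6 (s2^-1): cancels prior s2. Stack: [s4^-1 s3^-1]
Gen 7 (s3): cancels prior s3^-1. Stack: [s4^-1]
Gen 8 (s4): cancels prior s4^-1. Stack: []
Reduced word: (empty)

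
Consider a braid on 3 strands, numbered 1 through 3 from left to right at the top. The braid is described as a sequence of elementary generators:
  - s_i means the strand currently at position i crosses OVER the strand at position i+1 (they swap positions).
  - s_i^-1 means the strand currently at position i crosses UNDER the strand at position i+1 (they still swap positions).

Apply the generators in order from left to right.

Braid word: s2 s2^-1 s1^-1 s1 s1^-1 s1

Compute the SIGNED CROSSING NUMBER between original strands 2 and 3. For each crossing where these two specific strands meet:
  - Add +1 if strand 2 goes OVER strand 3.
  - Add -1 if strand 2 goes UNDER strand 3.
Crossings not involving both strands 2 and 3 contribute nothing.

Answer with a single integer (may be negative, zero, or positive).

Gen 1: 2 over 3. Both 2&3? yes. Contrib: +1. Sum: 1
Gen 2: 3 under 2. Both 2&3? yes. Contrib: +1. Sum: 2
Gen 3: crossing 1x2. Both 2&3? no. Sum: 2
Gen 4: crossing 2x1. Both 2&3? no. Sum: 2
Gen 5: crossing 1x2. Both 2&3? no. Sum: 2
Gen 6: crossing 2x1. Both 2&3? no. Sum: 2

Answer: 2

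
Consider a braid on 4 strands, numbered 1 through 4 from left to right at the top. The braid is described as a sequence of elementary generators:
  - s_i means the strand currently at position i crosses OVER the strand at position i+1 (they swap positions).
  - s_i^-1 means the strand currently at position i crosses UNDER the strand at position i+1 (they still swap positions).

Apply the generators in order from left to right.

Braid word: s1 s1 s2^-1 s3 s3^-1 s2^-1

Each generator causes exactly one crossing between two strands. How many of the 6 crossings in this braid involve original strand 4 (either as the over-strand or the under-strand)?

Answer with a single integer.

Gen 1: crossing 1x2. Involves strand 4? no. Count so far: 0
Gen 2: crossing 2x1. Involves strand 4? no. Count so far: 0
Gen 3: crossing 2x3. Involves strand 4? no. Count so far: 0
Gen 4: crossing 2x4. Involves strand 4? yes. Count so far: 1
Gen 5: crossing 4x2. Involves strand 4? yes. Count so far: 2
Gen 6: crossing 3x2. Involves strand 4? no. Count so far: 2

Answer: 2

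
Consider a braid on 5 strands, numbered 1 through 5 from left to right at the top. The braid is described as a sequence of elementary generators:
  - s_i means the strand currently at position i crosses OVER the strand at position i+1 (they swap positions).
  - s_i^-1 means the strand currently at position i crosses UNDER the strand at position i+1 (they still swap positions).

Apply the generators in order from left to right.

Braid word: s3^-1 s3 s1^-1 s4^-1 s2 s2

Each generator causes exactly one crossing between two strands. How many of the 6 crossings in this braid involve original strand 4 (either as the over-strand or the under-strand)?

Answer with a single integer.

Gen 1: crossing 3x4. Involves strand 4? yes. Count so far: 1
Gen 2: crossing 4x3. Involves strand 4? yes. Count so far: 2
Gen 3: crossing 1x2. Involves strand 4? no. Count so far: 2
Gen 4: crossing 4x5. Involves strand 4? yes. Count so far: 3
Gen 5: crossing 1x3. Involves strand 4? no. Count so far: 3
Gen 6: crossing 3x1. Involves strand 4? no. Count so far: 3

Answer: 3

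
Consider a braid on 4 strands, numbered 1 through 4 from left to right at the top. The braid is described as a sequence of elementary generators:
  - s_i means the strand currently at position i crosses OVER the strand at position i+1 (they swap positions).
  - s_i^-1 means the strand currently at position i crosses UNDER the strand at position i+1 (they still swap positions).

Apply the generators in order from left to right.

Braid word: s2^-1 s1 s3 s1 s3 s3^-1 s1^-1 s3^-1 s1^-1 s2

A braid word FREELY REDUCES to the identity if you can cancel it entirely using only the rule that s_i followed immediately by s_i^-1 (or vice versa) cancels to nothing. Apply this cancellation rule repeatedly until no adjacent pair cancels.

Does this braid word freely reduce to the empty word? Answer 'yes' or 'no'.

Answer: yes

Derivation:
Gen 1 (s2^-1): push. Stack: [s2^-1]
Gen 2 (s1): push. Stack: [s2^-1 s1]
Gen 3 (s3): push. Stack: [s2^-1 s1 s3]
Gen 4 (s1): push. Stack: [s2^-1 s1 s3 s1]
Gen 5 (s3): push. Stack: [s2^-1 s1 s3 s1 s3]
Gen 6 (s3^-1): cancels prior s3. Stack: [s2^-1 s1 s3 s1]
Gen 7 (s1^-1): cancels prior s1. Stack: [s2^-1 s1 s3]
Gen 8 (s3^-1): cancels prior s3. Stack: [s2^-1 s1]
Gen 9 (s1^-1): cancels prior s1. Stack: [s2^-1]
Gen 10 (s2): cancels prior s2^-1. Stack: []
Reduced word: (empty)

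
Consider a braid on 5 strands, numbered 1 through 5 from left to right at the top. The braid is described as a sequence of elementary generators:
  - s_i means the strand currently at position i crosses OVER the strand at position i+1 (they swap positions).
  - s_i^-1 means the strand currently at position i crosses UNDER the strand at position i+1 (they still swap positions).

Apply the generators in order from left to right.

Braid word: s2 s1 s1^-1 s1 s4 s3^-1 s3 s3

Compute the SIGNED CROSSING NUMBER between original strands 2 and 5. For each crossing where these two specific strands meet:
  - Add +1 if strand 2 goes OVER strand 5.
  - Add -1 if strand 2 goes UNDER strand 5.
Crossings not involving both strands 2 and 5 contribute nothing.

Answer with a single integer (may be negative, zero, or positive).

Answer: -1

Derivation:
Gen 1: crossing 2x3. Both 2&5? no. Sum: 0
Gen 2: crossing 1x3. Both 2&5? no. Sum: 0
Gen 3: crossing 3x1. Both 2&5? no. Sum: 0
Gen 4: crossing 1x3. Both 2&5? no. Sum: 0
Gen 5: crossing 4x5. Both 2&5? no. Sum: 0
Gen 6: 2 under 5. Both 2&5? yes. Contrib: -1. Sum: -1
Gen 7: 5 over 2. Both 2&5? yes. Contrib: -1. Sum: -2
Gen 8: 2 over 5. Both 2&5? yes. Contrib: +1. Sum: -1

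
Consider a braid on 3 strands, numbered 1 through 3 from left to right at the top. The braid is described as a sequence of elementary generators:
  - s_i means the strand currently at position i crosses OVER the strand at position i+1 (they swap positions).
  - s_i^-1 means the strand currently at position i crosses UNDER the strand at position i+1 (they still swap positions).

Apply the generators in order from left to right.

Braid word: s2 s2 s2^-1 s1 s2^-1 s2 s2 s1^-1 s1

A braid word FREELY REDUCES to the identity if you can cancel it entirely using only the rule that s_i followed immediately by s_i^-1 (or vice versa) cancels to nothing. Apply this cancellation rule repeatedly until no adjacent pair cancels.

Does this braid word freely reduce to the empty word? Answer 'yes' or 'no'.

Answer: no

Derivation:
Gen 1 (s2): push. Stack: [s2]
Gen 2 (s2): push. Stack: [s2 s2]
Gen 3 (s2^-1): cancels prior s2. Stack: [s2]
Gen 4 (s1): push. Stack: [s2 s1]
Gen 5 (s2^-1): push. Stack: [s2 s1 s2^-1]
Gen 6 (s2): cancels prior s2^-1. Stack: [s2 s1]
Gen 7 (s2): push. Stack: [s2 s1 s2]
Gen 8 (s1^-1): push. Stack: [s2 s1 s2 s1^-1]
Gen 9 (s1): cancels prior s1^-1. Stack: [s2 s1 s2]
Reduced word: s2 s1 s2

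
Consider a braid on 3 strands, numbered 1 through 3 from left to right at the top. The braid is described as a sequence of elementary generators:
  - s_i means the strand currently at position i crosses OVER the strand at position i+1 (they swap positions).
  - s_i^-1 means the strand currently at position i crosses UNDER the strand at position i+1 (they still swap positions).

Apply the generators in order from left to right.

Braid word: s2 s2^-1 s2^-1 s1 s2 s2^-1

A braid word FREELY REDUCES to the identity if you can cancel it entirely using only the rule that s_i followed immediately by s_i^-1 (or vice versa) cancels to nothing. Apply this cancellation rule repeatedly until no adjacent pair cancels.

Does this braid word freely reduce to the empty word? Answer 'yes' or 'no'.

Answer: no

Derivation:
Gen 1 (s2): push. Stack: [s2]
Gen 2 (s2^-1): cancels prior s2. Stack: []
Gen 3 (s2^-1): push. Stack: [s2^-1]
Gen 4 (s1): push. Stack: [s2^-1 s1]
Gen 5 (s2): push. Stack: [s2^-1 s1 s2]
Gen 6 (s2^-1): cancels prior s2. Stack: [s2^-1 s1]
Reduced word: s2^-1 s1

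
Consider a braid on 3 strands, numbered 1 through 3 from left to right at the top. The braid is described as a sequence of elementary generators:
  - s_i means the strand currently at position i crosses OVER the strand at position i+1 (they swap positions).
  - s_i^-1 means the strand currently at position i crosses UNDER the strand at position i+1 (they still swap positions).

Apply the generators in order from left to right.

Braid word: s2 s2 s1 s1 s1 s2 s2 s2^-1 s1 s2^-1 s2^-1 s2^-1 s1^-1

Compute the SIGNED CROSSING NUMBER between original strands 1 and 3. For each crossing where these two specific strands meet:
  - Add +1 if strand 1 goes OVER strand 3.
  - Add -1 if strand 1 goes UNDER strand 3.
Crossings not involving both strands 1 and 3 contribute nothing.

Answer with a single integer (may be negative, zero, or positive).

Gen 1: crossing 2x3. Both 1&3? no. Sum: 0
Gen 2: crossing 3x2. Both 1&3? no. Sum: 0
Gen 3: crossing 1x2. Both 1&3? no. Sum: 0
Gen 4: crossing 2x1. Both 1&3? no. Sum: 0
Gen 5: crossing 1x2. Both 1&3? no. Sum: 0
Gen 6: 1 over 3. Both 1&3? yes. Contrib: +1. Sum: 1
Gen 7: 3 over 1. Both 1&3? yes. Contrib: -1. Sum: 0
Gen 8: 1 under 3. Both 1&3? yes. Contrib: -1. Sum: -1
Gen 9: crossing 2x3. Both 1&3? no. Sum: -1
Gen 10: crossing 2x1. Both 1&3? no. Sum: -1
Gen 11: crossing 1x2. Both 1&3? no. Sum: -1
Gen 12: crossing 2x1. Both 1&3? no. Sum: -1
Gen 13: 3 under 1. Both 1&3? yes. Contrib: +1. Sum: 0

Answer: 0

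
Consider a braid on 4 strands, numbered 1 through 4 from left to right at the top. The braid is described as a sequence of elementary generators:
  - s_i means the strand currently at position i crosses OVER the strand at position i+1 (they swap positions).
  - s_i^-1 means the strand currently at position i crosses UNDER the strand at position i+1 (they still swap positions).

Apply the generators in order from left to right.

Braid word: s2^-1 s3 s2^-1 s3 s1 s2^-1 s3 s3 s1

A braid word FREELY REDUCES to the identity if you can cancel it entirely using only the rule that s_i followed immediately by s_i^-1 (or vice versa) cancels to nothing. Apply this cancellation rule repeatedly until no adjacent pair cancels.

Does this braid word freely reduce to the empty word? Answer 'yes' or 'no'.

Answer: no

Derivation:
Gen 1 (s2^-1): push. Stack: [s2^-1]
Gen 2 (s3): push. Stack: [s2^-1 s3]
Gen 3 (s2^-1): push. Stack: [s2^-1 s3 s2^-1]
Gen 4 (s3): push. Stack: [s2^-1 s3 s2^-1 s3]
Gen 5 (s1): push. Stack: [s2^-1 s3 s2^-1 s3 s1]
Gen 6 (s2^-1): push. Stack: [s2^-1 s3 s2^-1 s3 s1 s2^-1]
Gen 7 (s3): push. Stack: [s2^-1 s3 s2^-1 s3 s1 s2^-1 s3]
Gen 8 (s3): push. Stack: [s2^-1 s3 s2^-1 s3 s1 s2^-1 s3 s3]
Gen 9 (s1): push. Stack: [s2^-1 s3 s2^-1 s3 s1 s2^-1 s3 s3 s1]
Reduced word: s2^-1 s3 s2^-1 s3 s1 s2^-1 s3 s3 s1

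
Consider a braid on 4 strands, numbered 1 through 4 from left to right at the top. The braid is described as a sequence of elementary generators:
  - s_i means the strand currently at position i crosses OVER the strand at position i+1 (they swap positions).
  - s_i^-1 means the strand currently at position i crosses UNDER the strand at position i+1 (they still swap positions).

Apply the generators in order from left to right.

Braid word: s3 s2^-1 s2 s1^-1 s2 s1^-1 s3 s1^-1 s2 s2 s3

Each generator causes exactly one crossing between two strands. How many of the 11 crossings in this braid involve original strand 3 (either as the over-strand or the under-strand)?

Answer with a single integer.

Answer: 5

Derivation:
Gen 1: crossing 3x4. Involves strand 3? yes. Count so far: 1
Gen 2: crossing 2x4. Involves strand 3? no. Count so far: 1
Gen 3: crossing 4x2. Involves strand 3? no. Count so far: 1
Gen 4: crossing 1x2. Involves strand 3? no. Count so far: 1
Gen 5: crossing 1x4. Involves strand 3? no. Count so far: 1
Gen 6: crossing 2x4. Involves strand 3? no. Count so far: 1
Gen 7: crossing 1x3. Involves strand 3? yes. Count so far: 2
Gen 8: crossing 4x2. Involves strand 3? no. Count so far: 2
Gen 9: crossing 4x3. Involves strand 3? yes. Count so far: 3
Gen 10: crossing 3x4. Involves strand 3? yes. Count so far: 4
Gen 11: crossing 3x1. Involves strand 3? yes. Count so far: 5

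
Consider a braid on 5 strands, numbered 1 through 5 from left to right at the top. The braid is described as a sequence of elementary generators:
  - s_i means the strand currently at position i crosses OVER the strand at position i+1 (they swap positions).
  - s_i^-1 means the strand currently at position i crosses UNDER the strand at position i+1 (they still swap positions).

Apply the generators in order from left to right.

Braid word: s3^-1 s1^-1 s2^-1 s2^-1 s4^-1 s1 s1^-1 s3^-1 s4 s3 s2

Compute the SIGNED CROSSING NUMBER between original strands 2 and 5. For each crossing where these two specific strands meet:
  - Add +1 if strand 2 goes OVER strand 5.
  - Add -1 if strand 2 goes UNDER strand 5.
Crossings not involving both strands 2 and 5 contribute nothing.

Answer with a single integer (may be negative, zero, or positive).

Gen 1: crossing 3x4. Both 2&5? no. Sum: 0
Gen 2: crossing 1x2. Both 2&5? no. Sum: 0
Gen 3: crossing 1x4. Both 2&5? no. Sum: 0
Gen 4: crossing 4x1. Both 2&5? no. Sum: 0
Gen 5: crossing 3x5. Both 2&5? no. Sum: 0
Gen 6: crossing 2x1. Both 2&5? no. Sum: 0
Gen 7: crossing 1x2. Both 2&5? no. Sum: 0
Gen 8: crossing 4x5. Both 2&5? no. Sum: 0
Gen 9: crossing 4x3. Both 2&5? no. Sum: 0
Gen 10: crossing 5x3. Both 2&5? no. Sum: 0
Gen 11: crossing 1x3. Both 2&5? no. Sum: 0

Answer: 0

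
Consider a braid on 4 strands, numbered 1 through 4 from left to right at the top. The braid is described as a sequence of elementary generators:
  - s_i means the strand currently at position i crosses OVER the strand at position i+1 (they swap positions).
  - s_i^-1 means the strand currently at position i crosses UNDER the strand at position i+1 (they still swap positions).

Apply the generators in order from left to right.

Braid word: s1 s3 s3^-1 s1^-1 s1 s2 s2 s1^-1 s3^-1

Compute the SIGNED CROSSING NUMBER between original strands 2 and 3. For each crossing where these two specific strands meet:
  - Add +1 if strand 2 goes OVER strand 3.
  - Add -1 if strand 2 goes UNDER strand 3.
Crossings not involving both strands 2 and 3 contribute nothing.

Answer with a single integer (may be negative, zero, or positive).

Gen 1: crossing 1x2. Both 2&3? no. Sum: 0
Gen 2: crossing 3x4. Both 2&3? no. Sum: 0
Gen 3: crossing 4x3. Both 2&3? no. Sum: 0
Gen 4: crossing 2x1. Both 2&3? no. Sum: 0
Gen 5: crossing 1x2. Both 2&3? no. Sum: 0
Gen 6: crossing 1x3. Both 2&3? no. Sum: 0
Gen 7: crossing 3x1. Both 2&3? no. Sum: 0
Gen 8: crossing 2x1. Both 2&3? no. Sum: 0
Gen 9: crossing 3x4. Both 2&3? no. Sum: 0

Answer: 0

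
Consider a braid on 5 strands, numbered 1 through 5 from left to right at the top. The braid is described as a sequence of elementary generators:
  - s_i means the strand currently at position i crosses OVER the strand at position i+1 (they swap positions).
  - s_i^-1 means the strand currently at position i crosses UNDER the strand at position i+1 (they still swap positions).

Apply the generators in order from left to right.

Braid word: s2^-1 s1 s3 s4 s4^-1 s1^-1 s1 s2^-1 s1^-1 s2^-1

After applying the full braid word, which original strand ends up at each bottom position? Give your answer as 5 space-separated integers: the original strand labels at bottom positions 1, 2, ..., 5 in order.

Gen 1 (s2^-1): strand 2 crosses under strand 3. Perm now: [1 3 2 4 5]
Gen 2 (s1): strand 1 crosses over strand 3. Perm now: [3 1 2 4 5]
Gen 3 (s3): strand 2 crosses over strand 4. Perm now: [3 1 4 2 5]
Gen 4 (s4): strand 2 crosses over strand 5. Perm now: [3 1 4 5 2]
Gen 5 (s4^-1): strand 5 crosses under strand 2. Perm now: [3 1 4 2 5]
Gen 6 (s1^-1): strand 3 crosses under strand 1. Perm now: [1 3 4 2 5]
Gen 7 (s1): strand 1 crosses over strand 3. Perm now: [3 1 4 2 5]
Gen 8 (s2^-1): strand 1 crosses under strand 4. Perm now: [3 4 1 2 5]
Gen 9 (s1^-1): strand 3 crosses under strand 4. Perm now: [4 3 1 2 5]
Gen 10 (s2^-1): strand 3 crosses under strand 1. Perm now: [4 1 3 2 5]

Answer: 4 1 3 2 5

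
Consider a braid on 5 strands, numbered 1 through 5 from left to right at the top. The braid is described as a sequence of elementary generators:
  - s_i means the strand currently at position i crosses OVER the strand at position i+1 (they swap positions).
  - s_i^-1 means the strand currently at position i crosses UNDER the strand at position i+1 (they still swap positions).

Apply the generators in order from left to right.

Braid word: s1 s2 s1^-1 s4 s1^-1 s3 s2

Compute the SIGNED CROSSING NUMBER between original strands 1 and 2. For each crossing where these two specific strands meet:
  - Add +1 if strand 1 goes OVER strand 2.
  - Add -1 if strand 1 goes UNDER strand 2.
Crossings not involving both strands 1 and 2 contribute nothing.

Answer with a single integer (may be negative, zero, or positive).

Answer: 1

Derivation:
Gen 1: 1 over 2. Both 1&2? yes. Contrib: +1. Sum: 1
Gen 2: crossing 1x3. Both 1&2? no. Sum: 1
Gen 3: crossing 2x3. Both 1&2? no. Sum: 1
Gen 4: crossing 4x5. Both 1&2? no. Sum: 1
Gen 5: crossing 3x2. Both 1&2? no. Sum: 1
Gen 6: crossing 1x5. Both 1&2? no. Sum: 1
Gen 7: crossing 3x5. Both 1&2? no. Sum: 1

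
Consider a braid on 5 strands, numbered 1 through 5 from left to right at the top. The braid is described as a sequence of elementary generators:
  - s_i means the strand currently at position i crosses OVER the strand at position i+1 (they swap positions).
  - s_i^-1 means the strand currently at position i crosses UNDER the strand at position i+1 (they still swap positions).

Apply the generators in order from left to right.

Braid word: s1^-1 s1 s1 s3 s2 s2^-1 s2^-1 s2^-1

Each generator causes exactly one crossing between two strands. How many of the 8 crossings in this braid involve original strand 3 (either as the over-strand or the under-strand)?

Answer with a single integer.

Answer: 1

Derivation:
Gen 1: crossing 1x2. Involves strand 3? no. Count so far: 0
Gen 2: crossing 2x1. Involves strand 3? no. Count so far: 0
Gen 3: crossing 1x2. Involves strand 3? no. Count so far: 0
Gen 4: crossing 3x4. Involves strand 3? yes. Count so far: 1
Gen 5: crossing 1x4. Involves strand 3? no. Count so far: 1
Gen 6: crossing 4x1. Involves strand 3? no. Count so far: 1
Gen 7: crossing 1x4. Involves strand 3? no. Count so far: 1
Gen 8: crossing 4x1. Involves strand 3? no. Count so far: 1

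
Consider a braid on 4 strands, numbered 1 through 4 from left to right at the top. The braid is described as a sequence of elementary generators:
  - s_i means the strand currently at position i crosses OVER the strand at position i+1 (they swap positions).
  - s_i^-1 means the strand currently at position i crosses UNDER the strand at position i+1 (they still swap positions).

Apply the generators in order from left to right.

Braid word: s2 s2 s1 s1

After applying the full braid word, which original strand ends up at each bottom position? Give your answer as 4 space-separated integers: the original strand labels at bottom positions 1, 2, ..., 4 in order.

Gen 1 (s2): strand 2 crosses over strand 3. Perm now: [1 3 2 4]
Gen 2 (s2): strand 3 crosses over strand 2. Perm now: [1 2 3 4]
Gen 3 (s1): strand 1 crosses over strand 2. Perm now: [2 1 3 4]
Gen 4 (s1): strand 2 crosses over strand 1. Perm now: [1 2 3 4]

Answer: 1 2 3 4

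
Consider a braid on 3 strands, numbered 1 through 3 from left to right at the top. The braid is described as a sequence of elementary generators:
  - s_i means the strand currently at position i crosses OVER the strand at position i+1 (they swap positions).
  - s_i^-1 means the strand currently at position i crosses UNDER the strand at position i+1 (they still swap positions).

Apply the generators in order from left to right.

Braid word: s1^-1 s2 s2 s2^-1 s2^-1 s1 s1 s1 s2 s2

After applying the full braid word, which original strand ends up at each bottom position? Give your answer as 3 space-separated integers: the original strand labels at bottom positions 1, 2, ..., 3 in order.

Gen 1 (s1^-1): strand 1 crosses under strand 2. Perm now: [2 1 3]
Gen 2 (s2): strand 1 crosses over strand 3. Perm now: [2 3 1]
Gen 3 (s2): strand 3 crosses over strand 1. Perm now: [2 1 3]
Gen 4 (s2^-1): strand 1 crosses under strand 3. Perm now: [2 3 1]
Gen 5 (s2^-1): strand 3 crosses under strand 1. Perm now: [2 1 3]
Gen 6 (s1): strand 2 crosses over strand 1. Perm now: [1 2 3]
Gen 7 (s1): strand 1 crosses over strand 2. Perm now: [2 1 3]
Gen 8 (s1): strand 2 crosses over strand 1. Perm now: [1 2 3]
Gen 9 (s2): strand 2 crosses over strand 3. Perm now: [1 3 2]
Gen 10 (s2): strand 3 crosses over strand 2. Perm now: [1 2 3]

Answer: 1 2 3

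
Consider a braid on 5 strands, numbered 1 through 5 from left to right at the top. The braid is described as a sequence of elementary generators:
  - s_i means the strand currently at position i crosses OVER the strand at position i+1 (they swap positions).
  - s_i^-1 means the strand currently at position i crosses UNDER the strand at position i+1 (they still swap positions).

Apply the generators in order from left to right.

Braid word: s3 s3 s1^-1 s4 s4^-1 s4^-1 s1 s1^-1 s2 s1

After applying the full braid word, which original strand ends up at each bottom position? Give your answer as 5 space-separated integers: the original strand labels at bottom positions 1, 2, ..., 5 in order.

Gen 1 (s3): strand 3 crosses over strand 4. Perm now: [1 2 4 3 5]
Gen 2 (s3): strand 4 crosses over strand 3. Perm now: [1 2 3 4 5]
Gen 3 (s1^-1): strand 1 crosses under strand 2. Perm now: [2 1 3 4 5]
Gen 4 (s4): strand 4 crosses over strand 5. Perm now: [2 1 3 5 4]
Gen 5 (s4^-1): strand 5 crosses under strand 4. Perm now: [2 1 3 4 5]
Gen 6 (s4^-1): strand 4 crosses under strand 5. Perm now: [2 1 3 5 4]
Gen 7 (s1): strand 2 crosses over strand 1. Perm now: [1 2 3 5 4]
Gen 8 (s1^-1): strand 1 crosses under strand 2. Perm now: [2 1 3 5 4]
Gen 9 (s2): strand 1 crosses over strand 3. Perm now: [2 3 1 5 4]
Gen 10 (s1): strand 2 crosses over strand 3. Perm now: [3 2 1 5 4]

Answer: 3 2 1 5 4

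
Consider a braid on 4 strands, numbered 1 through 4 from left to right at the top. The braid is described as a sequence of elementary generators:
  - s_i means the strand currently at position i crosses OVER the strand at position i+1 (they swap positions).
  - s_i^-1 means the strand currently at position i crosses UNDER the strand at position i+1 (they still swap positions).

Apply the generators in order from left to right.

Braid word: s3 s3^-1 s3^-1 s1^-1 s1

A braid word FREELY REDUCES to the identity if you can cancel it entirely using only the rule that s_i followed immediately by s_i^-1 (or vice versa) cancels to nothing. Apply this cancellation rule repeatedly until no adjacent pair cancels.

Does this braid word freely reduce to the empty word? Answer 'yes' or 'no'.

Gen 1 (s3): push. Stack: [s3]
Gen 2 (s3^-1): cancels prior s3. Stack: []
Gen 3 (s3^-1): push. Stack: [s3^-1]
Gen 4 (s1^-1): push. Stack: [s3^-1 s1^-1]
Gen 5 (s1): cancels prior s1^-1. Stack: [s3^-1]
Reduced word: s3^-1

Answer: no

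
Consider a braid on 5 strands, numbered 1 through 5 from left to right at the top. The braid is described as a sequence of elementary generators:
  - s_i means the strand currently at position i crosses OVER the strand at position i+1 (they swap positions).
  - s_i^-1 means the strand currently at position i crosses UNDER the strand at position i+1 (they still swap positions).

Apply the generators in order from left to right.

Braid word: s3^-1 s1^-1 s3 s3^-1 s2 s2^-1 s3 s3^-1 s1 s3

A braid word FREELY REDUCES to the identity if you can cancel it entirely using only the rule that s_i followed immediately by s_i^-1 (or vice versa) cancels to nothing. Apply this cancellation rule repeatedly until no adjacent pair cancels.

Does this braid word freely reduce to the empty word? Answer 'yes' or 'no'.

Answer: yes

Derivation:
Gen 1 (s3^-1): push. Stack: [s3^-1]
Gen 2 (s1^-1): push. Stack: [s3^-1 s1^-1]
Gen 3 (s3): push. Stack: [s3^-1 s1^-1 s3]
Gen 4 (s3^-1): cancels prior s3. Stack: [s3^-1 s1^-1]
Gen 5 (s2): push. Stack: [s3^-1 s1^-1 s2]
Gen 6 (s2^-1): cancels prior s2. Stack: [s3^-1 s1^-1]
Gen 7 (s3): push. Stack: [s3^-1 s1^-1 s3]
Gen 8 (s3^-1): cancels prior s3. Stack: [s3^-1 s1^-1]
Gen 9 (s1): cancels prior s1^-1. Stack: [s3^-1]
Gen 10 (s3): cancels prior s3^-1. Stack: []
Reduced word: (empty)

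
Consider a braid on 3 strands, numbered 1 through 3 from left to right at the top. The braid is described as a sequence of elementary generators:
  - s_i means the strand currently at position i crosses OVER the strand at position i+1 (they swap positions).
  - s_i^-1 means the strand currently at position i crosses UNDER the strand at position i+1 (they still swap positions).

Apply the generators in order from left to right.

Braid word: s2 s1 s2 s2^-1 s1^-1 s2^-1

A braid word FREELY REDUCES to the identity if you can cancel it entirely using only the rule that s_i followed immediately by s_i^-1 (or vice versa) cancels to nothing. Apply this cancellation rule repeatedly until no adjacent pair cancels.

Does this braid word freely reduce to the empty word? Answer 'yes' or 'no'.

Gen 1 (s2): push. Stack: [s2]
Gen 2 (s1): push. Stack: [s2 s1]
Gen 3 (s2): push. Stack: [s2 s1 s2]
Gen 4 (s2^-1): cancels prior s2. Stack: [s2 s1]
Gen 5 (s1^-1): cancels prior s1. Stack: [s2]
Gen 6 (s2^-1): cancels prior s2. Stack: []
Reduced word: (empty)

Answer: yes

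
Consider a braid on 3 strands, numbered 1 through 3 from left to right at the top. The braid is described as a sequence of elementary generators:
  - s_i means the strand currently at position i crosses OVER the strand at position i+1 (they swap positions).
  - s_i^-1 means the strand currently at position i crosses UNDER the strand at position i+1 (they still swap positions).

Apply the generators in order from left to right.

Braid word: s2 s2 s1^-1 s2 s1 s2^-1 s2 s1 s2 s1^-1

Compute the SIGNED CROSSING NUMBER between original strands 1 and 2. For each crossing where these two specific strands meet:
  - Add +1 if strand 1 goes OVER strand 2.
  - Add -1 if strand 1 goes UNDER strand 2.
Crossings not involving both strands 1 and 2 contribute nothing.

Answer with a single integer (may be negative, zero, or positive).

Gen 1: crossing 2x3. Both 1&2? no. Sum: 0
Gen 2: crossing 3x2. Both 1&2? no. Sum: 0
Gen 3: 1 under 2. Both 1&2? yes. Contrib: -1. Sum: -1
Gen 4: crossing 1x3. Both 1&2? no. Sum: -1
Gen 5: crossing 2x3. Both 1&2? no. Sum: -1
Gen 6: 2 under 1. Both 1&2? yes. Contrib: +1. Sum: 0
Gen 7: 1 over 2. Both 1&2? yes. Contrib: +1. Sum: 1
Gen 8: crossing 3x2. Both 1&2? no. Sum: 1
Gen 9: crossing 3x1. Both 1&2? no. Sum: 1
Gen 10: 2 under 1. Both 1&2? yes. Contrib: +1. Sum: 2

Answer: 2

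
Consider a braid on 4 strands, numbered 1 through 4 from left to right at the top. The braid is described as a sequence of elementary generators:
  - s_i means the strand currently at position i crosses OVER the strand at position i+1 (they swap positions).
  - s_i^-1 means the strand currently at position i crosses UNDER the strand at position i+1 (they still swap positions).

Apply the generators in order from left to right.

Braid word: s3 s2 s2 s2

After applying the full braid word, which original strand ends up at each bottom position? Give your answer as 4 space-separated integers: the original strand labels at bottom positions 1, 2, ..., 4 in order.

Answer: 1 4 2 3

Derivation:
Gen 1 (s3): strand 3 crosses over strand 4. Perm now: [1 2 4 3]
Gen 2 (s2): strand 2 crosses over strand 4. Perm now: [1 4 2 3]
Gen 3 (s2): strand 4 crosses over strand 2. Perm now: [1 2 4 3]
Gen 4 (s2): strand 2 crosses over strand 4. Perm now: [1 4 2 3]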